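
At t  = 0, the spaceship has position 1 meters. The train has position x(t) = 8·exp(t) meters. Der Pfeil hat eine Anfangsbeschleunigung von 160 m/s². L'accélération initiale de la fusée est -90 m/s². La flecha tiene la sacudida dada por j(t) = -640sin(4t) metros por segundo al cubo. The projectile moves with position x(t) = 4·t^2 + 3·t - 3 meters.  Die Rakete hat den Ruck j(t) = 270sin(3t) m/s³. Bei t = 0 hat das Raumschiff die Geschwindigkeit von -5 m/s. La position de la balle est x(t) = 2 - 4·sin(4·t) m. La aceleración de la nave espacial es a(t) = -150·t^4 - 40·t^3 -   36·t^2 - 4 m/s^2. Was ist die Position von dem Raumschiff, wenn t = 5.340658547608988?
Wir müssen unsere Gleichung für die Beschleunigung a(t) = -150·t^4 - 40·t^3 - 36·t^2 - 4 2-mal integrieren. Das Integral von der Beschleunigung ist die Geschwindigkeit. Mit v(0) = -5 erhalten wir v(t) = -30·t^5 - 10·t^4 - 12·t^3 - 4·t - 5. Die Stammfunktion von der Geschwindigkeit, mit x(0) = 1, ergibt die Position: x(t) = -5·t^6 - 2·t^5 - 3·t^4 - 2·t^2 - 5·t + 1. Wir haben die Position x(t) = -5·t^6 - 2·t^5 - 3·t^4 - 2·t^2 - 5·t + 1. Durch Einsetzen von t = 5.340658547608988: x(5.340658547608988) = -127234.663622114.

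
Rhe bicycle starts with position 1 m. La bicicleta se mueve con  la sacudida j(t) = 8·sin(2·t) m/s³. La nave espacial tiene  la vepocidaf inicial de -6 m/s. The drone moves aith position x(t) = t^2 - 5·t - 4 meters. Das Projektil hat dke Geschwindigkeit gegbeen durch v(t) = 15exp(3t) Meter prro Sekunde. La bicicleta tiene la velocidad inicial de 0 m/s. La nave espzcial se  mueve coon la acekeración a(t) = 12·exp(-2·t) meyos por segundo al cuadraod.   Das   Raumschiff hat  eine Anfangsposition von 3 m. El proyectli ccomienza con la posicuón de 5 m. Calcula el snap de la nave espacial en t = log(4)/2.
Para resolver esto, necesitamos tomar 2 derivadas de nuestra ecuación de la aceleración a(t) = 12·exp(-2·t). Tomando d/dt de a(t), encontramos j(t) = -24·exp(-2·t). La derivada de la sacudida da el snap: s(t) = 48·exp(-2·t). Usando s(t) = 48·exp(-2·t) y sustituyendo t = log(4)/2, encontramos s = 12.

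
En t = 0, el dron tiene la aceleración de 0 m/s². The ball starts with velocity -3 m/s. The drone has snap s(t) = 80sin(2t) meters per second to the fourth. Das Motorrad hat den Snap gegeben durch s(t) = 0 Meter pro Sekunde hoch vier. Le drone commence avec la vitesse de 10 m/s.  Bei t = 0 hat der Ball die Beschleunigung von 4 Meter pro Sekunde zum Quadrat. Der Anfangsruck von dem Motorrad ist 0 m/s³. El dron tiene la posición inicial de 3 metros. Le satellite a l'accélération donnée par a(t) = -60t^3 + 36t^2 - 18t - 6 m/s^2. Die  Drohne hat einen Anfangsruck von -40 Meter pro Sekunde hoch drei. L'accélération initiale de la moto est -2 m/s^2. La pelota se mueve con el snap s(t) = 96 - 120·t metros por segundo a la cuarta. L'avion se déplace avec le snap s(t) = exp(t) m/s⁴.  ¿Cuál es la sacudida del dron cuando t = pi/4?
Necesitamos integrar nuestra ecuación del snap s(t) = 80·sin(2·t) 1 vez. La antiderivada del snap, con j(0) = -40, da la sacudida: j(t) = -40·cos(2·t). Usando j(t) = -40·cos(2·t) y sustituyendo t = pi/4, encontramos j = 0.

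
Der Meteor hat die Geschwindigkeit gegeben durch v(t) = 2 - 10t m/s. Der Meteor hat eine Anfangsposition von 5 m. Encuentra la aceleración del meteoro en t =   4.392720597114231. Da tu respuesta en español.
Partiendo de la velocidad v(t) = 2 - 10·t, tomamos 1 derivada. Derivando la velocidad, obtenemos la aceleración: a(t) = -10. De la ecuación de la aceleración a(t) = -10, sustituimos t = 4.392720597114231 para obtener a = -10.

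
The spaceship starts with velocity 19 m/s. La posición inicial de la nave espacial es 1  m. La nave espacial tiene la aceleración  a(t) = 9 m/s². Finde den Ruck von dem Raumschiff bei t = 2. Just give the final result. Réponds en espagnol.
La sacudida en t = 2 es j = 0.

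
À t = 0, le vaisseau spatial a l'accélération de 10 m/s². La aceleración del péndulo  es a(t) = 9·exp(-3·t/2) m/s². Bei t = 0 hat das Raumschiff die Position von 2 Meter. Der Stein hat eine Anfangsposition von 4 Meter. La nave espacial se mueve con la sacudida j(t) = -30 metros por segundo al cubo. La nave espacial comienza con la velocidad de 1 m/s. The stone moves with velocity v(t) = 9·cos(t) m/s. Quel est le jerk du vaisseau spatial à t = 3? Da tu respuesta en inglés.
From the given jerk equation j(t) = -30, we substitute t = 3 to get j = -30.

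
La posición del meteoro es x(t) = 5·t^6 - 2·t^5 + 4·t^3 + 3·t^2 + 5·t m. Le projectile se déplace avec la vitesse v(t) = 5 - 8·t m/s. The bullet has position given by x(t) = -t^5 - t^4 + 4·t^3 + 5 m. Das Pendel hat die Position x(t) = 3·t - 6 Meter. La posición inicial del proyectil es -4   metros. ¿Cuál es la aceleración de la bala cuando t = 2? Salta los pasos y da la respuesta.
a(2) = -160.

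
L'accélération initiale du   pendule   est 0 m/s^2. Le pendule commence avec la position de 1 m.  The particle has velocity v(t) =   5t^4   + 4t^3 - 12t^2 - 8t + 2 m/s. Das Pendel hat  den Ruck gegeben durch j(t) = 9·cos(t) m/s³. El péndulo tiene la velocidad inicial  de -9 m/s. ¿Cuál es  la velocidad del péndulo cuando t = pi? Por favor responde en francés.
Nous devons trouver l'intégrale de notre équation du jerk j(t) = 9·cos(t) 2 fois. La primitive du jerk, avec a(0) = 0, donne l'accélération: a(t) = 9·sin(t). L'intégrale de l'accélération est la vitesse. En utilisant v(0) = -9, nous obtenons v(t) = -9·cos(t). Nous avons la vitesse v(t) = -9·cos(t). En substituant t = pi: v(pi) = 9.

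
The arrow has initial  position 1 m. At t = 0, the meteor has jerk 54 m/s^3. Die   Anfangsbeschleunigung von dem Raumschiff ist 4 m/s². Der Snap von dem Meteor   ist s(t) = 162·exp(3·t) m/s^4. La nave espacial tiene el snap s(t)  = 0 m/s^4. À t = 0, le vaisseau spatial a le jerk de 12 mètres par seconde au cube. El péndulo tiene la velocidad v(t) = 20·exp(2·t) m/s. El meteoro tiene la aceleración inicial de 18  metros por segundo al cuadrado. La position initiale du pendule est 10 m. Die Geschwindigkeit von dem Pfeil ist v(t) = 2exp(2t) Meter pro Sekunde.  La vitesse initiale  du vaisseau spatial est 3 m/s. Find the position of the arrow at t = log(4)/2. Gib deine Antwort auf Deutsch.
Wir müssen die Stammfunktion unserer Gleichung für die Geschwindigkeit v(t) = 2·exp(2·t) 1-mal finden. Durch Integration von der Geschwindigkeit und Verwendung der Anfangsbedingung x(0) = 1, erhalten wir x(t) = exp(2·t). Wir haben die Position x(t) = exp(2·t). Durch Einsetzen von t = log(4)/2: x(log(4)/2) = 4.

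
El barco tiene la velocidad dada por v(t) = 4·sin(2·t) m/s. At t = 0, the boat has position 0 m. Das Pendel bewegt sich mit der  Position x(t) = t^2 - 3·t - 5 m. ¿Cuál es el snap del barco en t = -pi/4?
Debemos derivar nuestra ecuación de la velocidad v(t) = 4·sin(2·t) 3 veces. La derivada de la velocidad da la aceleración: a(t) = 8·cos(2·t). La derivada de la aceleración da la sacudida: j(t) = -16·sin(2·t). Tomando d/dt de j(t), encontramos s(t) = -32·cos(2·t). Usando s(t) = -32·cos(2·t) y sustituyendo t = -pi/4, encontramos s = 0.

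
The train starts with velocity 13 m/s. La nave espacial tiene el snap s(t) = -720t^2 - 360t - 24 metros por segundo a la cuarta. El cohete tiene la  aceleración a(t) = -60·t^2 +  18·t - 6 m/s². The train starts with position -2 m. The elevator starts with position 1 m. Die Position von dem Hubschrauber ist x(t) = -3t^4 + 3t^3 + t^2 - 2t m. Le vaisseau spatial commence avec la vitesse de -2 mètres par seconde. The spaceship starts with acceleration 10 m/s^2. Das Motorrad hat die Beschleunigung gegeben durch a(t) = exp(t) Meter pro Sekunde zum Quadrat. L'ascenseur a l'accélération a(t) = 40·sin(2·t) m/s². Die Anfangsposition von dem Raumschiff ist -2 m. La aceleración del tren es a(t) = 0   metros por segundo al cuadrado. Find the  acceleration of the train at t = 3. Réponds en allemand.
Wir haben die Beschleunigung a(t) = 0. Durch Einsetzen von t = 3: a(3) = 0.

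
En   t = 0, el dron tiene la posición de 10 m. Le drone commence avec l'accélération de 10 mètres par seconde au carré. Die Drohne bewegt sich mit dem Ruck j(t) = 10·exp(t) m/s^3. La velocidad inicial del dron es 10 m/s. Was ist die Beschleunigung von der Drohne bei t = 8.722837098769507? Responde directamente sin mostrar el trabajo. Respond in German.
Bei t = 8.722837098769507, a = 61415.7865954821.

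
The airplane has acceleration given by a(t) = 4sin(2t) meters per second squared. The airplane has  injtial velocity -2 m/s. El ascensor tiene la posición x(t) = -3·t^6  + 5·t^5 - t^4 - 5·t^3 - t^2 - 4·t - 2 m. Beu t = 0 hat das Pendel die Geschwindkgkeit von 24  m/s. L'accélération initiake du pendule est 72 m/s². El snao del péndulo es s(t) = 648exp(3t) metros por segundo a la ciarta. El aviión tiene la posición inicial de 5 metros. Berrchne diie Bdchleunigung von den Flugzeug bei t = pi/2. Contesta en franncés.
En utilisant a(t) = 4·sin(2·t) et en substituant t = pi/2, nous trouvons a = 0.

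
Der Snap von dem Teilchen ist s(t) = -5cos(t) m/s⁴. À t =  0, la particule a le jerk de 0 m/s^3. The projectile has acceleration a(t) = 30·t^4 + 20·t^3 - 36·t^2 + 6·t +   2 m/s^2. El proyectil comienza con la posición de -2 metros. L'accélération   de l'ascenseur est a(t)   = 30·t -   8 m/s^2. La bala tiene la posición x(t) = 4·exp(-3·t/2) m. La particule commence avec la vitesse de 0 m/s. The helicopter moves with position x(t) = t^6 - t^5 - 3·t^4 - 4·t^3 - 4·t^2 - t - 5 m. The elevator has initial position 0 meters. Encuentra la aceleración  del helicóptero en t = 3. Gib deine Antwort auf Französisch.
En partant de la position x(t) = t^6 - t^5 - 3·t^4 - 4·t^3 - 4·t^2 - t - 5, nous prenons 2 dérivées. En dérivant la position, nous obtenons la vitesse: v(t) = 6·t^5 - 5·t^4 - 12·t^3 - 12·t^2 - 8·t - 1. La dérivée de la vitesse donne l'accélération: a(t) = 30·t^4 - 20·t^3 - 36·t^2 - 24·t - 8. De l'équation de l'accélération a(t) = 30·t^4 - 20·t^3 - 36·t^2 - 24·t - 8, nous substituons t = 3 pour obtenir a = 1486.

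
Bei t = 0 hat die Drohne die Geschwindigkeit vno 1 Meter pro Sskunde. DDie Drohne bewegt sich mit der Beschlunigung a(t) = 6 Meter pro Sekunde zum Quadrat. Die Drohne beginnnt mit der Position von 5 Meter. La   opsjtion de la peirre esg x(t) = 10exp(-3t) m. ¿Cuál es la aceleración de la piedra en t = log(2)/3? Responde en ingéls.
To solve this, we need to take 2 derivatives of our position equation x(t) = 10·exp(-3·t). The derivative of position gives velocity: v(t) = -30·exp(-3·t). Differentiating velocity, we get acceleration: a(t) = 90·exp(-3·t). We have acceleration a(t) = 90·exp(-3·t). Substituting t = log(2)/3: a(log(2)/3) = 45.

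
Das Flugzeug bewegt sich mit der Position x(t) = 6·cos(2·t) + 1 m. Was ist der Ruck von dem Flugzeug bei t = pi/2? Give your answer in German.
Um dies zu lösen, müssen wir 3 Ableitungen unserer Gleichung für die Position x(t) = 6·cos(2·t) + 1 nehmen. Durch Ableiten von der Position erhalten wir die Geschwindigkeit: v(t) = -12·sin(2·t). Die Ableitung von der Geschwindigkeit ergibt die Beschleunigung: a(t) = -24·cos(2·t). Mit d/dt von a(t) finden wir j(t) = 48·sin(2·t). Wir haben den Ruck j(t) = 48·sin(2·t). Durch Einsetzen von t = pi/2: j(pi/2) = 0.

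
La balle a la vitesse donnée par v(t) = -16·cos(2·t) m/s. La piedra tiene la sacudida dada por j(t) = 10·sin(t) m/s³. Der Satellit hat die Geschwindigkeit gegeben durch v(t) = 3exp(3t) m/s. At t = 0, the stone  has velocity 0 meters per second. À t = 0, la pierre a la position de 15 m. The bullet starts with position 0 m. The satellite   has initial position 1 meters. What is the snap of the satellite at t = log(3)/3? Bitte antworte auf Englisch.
To solve this, we need to take 3 derivatives of our velocity equation v(t) = 3·exp(3·t). Taking d/dt of v(t), we find a(t) = 9·exp(3·t). Differentiating acceleration, we get jerk: j(t) = 27·exp(3·t). Differentiating jerk, we get snap: s(t) = 81·exp(3·t). We have snap s(t) = 81·exp(3·t). Substituting t = log(3)/3: s(log(3)/3) = 243.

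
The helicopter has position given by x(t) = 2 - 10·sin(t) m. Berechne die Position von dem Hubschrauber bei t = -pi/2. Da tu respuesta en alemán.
Aus der Gleichung für die Position x(t) = 2 - 10·sin(t), setzen wir t = -pi/2 ein und erhalten x = 12.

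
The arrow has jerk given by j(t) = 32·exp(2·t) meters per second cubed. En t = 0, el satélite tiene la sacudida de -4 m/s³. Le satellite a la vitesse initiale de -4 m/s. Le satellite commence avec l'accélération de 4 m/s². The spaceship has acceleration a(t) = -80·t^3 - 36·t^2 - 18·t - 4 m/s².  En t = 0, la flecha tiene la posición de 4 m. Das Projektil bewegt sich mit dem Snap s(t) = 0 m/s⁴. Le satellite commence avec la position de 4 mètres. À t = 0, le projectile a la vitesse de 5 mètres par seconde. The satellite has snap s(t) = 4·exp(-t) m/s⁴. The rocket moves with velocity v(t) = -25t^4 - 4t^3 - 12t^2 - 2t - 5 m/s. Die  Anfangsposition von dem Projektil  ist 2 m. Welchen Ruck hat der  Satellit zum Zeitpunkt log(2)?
Ausgehend von dem Snap s(t) = 4·exp(-t), nehmen wir 1 Stammfunktion. Mit ∫s(t)dt und Anwendung von j(0) = -4, finden wir j(t) = -4·exp(-t). Wir haben den Ruck j(t) = -4·exp(-t). Durch Einsetzen von t = log(2): j(log(2)) = -2.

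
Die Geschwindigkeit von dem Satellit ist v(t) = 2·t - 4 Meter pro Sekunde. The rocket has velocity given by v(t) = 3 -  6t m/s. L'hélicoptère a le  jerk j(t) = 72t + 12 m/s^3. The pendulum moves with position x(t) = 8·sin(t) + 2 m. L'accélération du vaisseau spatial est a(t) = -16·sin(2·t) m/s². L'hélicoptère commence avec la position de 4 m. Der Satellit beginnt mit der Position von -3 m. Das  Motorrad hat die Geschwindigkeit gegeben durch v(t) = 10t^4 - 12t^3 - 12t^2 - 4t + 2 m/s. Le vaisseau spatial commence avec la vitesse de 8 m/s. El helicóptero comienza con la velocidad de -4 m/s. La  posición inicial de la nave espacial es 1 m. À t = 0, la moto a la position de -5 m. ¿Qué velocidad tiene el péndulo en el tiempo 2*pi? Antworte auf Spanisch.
Debemos derivar nuestra ecuación de la posición x(t) = 8·sin(t) + 2 1 vez. La derivada de la posición da la velocidad: v(t) = 8·cos(t). De la ecuación de la velocidad v(t) = 8·cos(t), sustituimos t = 2*pi para obtener v = 8.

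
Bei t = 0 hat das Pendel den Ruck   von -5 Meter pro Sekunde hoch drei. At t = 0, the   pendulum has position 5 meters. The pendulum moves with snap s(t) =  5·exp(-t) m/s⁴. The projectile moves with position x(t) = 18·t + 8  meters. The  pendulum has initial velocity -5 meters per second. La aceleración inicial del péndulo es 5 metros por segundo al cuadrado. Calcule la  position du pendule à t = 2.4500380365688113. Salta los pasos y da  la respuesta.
La réponse est 0.431451521249264.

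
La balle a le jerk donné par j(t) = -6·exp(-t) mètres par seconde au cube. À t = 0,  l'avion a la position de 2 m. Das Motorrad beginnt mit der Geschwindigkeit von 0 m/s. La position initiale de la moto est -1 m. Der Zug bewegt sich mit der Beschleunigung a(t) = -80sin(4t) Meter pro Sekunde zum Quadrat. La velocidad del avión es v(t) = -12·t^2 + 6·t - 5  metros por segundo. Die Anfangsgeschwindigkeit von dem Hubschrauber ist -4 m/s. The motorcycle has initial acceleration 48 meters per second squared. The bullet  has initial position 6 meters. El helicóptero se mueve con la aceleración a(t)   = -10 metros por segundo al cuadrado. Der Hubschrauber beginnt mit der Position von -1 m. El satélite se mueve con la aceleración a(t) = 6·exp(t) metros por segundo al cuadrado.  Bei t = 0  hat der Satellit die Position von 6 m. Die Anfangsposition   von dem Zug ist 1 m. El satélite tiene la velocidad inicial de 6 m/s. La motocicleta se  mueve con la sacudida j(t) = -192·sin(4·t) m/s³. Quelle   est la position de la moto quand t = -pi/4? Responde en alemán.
Wir müssen die Stammfunktion unserer Gleichung für den Ruck j(t) = -192·sin(4·t) 3-mal finden. Das Integral von dem Ruck, mit a(0) = 48, ergibt die Beschleunigung: a(t) = 48·cos(4·t). Das Integral von der Beschleunigung, mit v(0) = 0, ergibt die Geschwindigkeit: v(t) = 12·sin(4·t). Mit ∫v(t)dt und Anwendung von x(0) = -1, finden wir x(t) = 2 - 3·cos(4·t). Wir haben die Position x(t) = 2 - 3·cos(4·t). Durch Einsetzen von t = -pi/4: x(-pi/4) = 5.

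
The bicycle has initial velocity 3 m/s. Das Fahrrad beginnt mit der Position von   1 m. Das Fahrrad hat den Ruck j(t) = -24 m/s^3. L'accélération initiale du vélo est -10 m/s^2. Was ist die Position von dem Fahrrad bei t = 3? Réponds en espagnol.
Debemos encontrar la antiderivada de nuestra ecuación de la sacudida j(t) = -24 3 veces. Integrando la sacudida y usando la condición inicial a(0) = -10, obtenemos a(t) = -24·t - 10. Tomando ∫a(t)dt y aplicando v(0) = 3, encontramos v(t) = -12·t^2 - 10·t + 3. Integrando la velocidad y usando la condición inicial x(0) = 1, obtenemos x(t) = -4·t^3 - 5·t^2 + 3·t + 1. De la ecuación de la posición x(t) = -4·t^3 - 5·t^2 + 3·t + 1, sustituimos t = 3 para obtener x = -143.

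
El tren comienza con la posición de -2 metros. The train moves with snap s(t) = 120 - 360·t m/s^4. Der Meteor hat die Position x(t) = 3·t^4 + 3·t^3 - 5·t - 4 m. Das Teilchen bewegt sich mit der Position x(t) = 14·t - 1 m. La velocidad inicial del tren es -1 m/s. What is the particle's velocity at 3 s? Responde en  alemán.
Ausgehend von der Position x(t) = 14·t - 1, nehmen wir 1 Ableitung. Durch Ableiten von der Position erhalten wir die Geschwindigkeit: v(t) = 14. Aus der Gleichung für die Geschwindigkeit v(t) = 14, setzen wir t = 3 ein und erhalten v = 14.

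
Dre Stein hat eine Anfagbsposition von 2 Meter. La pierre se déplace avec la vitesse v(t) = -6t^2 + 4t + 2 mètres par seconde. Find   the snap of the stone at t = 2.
Starting from velocity v(t) = -6·t^2 + 4·t + 2, we take 3 derivatives. The derivative of velocity gives acceleration: a(t) = 4 - 12·t. The derivative of acceleration gives jerk: j(t) = -12. The derivative of jerk gives snap: s(t) = 0. Using s(t) = 0 and substituting t = 2, we find s = 0.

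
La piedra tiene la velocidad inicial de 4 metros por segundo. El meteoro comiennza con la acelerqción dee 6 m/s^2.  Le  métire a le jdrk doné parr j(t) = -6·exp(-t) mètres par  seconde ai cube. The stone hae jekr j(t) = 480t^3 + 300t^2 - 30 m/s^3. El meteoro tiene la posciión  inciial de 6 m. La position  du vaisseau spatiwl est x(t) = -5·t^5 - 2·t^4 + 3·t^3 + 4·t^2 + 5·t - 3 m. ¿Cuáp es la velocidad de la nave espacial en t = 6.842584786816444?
Partiendo de la posición x(t) = -5·t^5 - 2·t^4 + 3·t^3 + 4·t^2 + 5·t - 3, tomamos 1 derivada. La derivada de la posición da la velocidad: v(t) = -25·t^4 - 8·t^3 + 9·t^2 + 8·t + 5. Usando v(t) = -25·t^4 - 8·t^3 + 9·t^2 + 8·t + 5 y sustituyendo t = 6.842584786816444, encontramos v = -56886.9548422708.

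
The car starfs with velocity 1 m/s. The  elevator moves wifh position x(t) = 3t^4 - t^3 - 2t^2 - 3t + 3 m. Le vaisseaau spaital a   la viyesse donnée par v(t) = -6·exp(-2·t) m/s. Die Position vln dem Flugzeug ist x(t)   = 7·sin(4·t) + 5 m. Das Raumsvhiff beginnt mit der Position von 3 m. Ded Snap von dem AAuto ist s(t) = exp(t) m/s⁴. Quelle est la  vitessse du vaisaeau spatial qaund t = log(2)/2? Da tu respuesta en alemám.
Wir haben die Geschwindigkeit v(t) = -6·exp(-2·t). Durch Einsetzen von t = log(2)/2: v(log(2)/2) = -3.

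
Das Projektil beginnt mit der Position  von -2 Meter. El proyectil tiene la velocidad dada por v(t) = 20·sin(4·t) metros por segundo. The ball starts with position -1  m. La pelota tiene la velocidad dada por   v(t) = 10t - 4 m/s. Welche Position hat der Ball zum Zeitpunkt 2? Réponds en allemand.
Ausgehend von der Geschwindigkeit v(t) = 10·t - 4, nehmen wir 1 Integral. Das Integral von der Geschwindigkeit ist die Position. Mit x(0) = -1 erhalten wir x(t) = 5·t^2 - 4·t - 1. Mit x(t) = 5·t^2 - 4·t - 1 und Einsetzen von t = 2, finden wir x = 11.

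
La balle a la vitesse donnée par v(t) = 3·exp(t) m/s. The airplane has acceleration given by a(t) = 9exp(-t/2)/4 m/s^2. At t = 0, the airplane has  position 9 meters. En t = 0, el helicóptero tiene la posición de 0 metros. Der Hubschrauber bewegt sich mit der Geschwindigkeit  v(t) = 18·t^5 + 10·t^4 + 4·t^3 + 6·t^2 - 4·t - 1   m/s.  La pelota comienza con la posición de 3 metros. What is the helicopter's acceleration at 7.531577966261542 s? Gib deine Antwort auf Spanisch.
Partiendo de la velocidad v(t) = 18·t^5 + 10·t^4 + 4·t^3 + 6·t^2 - 4·t - 1, tomamos 1 derivada. La derivada de la velocidad da la aceleración: a(t) = 90·t^4 + 40·t^3 + 12·t^2 + 12·t - 4. De la ecuación de la aceleración a(t) = 90·t^4 + 40·t^3 + 12·t^2 + 12·t - 4, sustituimos t = 7.531577966261542 para obtener a = 307448.027629591.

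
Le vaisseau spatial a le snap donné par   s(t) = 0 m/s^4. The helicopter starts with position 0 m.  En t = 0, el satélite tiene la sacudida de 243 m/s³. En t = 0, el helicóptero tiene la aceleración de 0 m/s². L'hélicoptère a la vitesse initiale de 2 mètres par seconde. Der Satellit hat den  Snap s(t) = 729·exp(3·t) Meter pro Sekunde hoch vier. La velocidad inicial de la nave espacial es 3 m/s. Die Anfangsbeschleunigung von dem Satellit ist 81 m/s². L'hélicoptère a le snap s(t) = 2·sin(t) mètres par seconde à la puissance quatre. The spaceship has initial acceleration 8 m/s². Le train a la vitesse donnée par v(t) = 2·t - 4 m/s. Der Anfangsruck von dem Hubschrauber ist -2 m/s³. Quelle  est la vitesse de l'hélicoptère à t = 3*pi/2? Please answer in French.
Pour résoudre ceci, nous devons prendre 3 intégrales de notre équation du snap s(t) = 2·sin(t). En prenant ∫s(t)dt et en appliquant j(0) = -2, nous trouvons j(t) = -2·cos(t). L'intégrale du jerk est l'accélération. En utilisant a(0) = 0, nous obtenons a(t) = -2·sin(t). La primitive de l'accélération est la vitesse. En utilisant v(0) = 2, nous obtenons v(t) = 2·cos(t). Nous avons la vitesse v(t) = 2·cos(t). En substituant t = 3*pi/2: v(3*pi/2) = 0.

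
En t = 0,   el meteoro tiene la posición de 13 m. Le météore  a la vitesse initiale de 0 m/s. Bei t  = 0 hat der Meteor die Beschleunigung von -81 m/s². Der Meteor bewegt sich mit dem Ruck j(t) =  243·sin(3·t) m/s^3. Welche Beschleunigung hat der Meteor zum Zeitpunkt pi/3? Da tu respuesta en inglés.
Starting from jerk j(t) = 243·sin(3·t), we take 1 antiderivative. Taking ∫j(t)dt and applying a(0) = -81, we find a(t) = -81·cos(3·t). We have acceleration a(t) = -81·cos(3·t). Substituting t = pi/3: a(pi/3) = 81.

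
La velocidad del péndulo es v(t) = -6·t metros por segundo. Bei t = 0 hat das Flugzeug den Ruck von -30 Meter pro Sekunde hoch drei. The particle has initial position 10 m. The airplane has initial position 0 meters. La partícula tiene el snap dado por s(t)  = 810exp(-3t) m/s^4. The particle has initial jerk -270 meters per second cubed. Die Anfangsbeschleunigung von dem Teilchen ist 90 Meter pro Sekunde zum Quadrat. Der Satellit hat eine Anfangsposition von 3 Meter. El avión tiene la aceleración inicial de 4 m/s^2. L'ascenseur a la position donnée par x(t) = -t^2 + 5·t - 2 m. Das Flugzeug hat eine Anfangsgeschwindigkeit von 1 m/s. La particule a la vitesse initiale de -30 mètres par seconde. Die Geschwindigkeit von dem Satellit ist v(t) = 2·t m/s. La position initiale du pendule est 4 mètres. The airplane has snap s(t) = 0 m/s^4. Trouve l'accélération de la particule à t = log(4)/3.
Nous devons intégrer notre équation du snap s(t) = 810·exp(-3·t) 2 fois. En intégrant le snap et en utilisant la condition initiale j(0) = -270, nous obtenons j(t) = -270·exp(-3·t). En intégrant le jerk et en utilisant la condition initiale a(0) = 90, nous obtenons a(t) = 90·exp(-3·t). De l'équation de l'accélération a(t) = 90·exp(-3·t), nous substituons t = log(4)/3 pour obtenir a = 45/2.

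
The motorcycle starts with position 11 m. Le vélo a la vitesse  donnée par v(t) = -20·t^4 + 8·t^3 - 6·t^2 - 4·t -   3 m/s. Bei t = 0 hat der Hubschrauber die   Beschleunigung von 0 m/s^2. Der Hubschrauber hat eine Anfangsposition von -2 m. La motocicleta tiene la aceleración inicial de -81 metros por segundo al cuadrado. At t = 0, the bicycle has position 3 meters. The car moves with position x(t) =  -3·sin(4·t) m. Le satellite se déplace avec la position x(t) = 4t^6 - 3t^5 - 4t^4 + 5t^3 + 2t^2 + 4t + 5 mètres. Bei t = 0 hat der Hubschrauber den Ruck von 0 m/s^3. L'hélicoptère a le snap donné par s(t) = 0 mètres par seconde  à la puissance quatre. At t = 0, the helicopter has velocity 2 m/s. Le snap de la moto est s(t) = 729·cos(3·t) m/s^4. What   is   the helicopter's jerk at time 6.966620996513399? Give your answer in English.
We need to integrate our snap equation s(t) = 0 1 time. Taking ∫s(t)dt and applying j(0) = 0, we find j(t) = 0. Using j(t) = 0 and substituting t = 6.966620996513399, we find j = 0.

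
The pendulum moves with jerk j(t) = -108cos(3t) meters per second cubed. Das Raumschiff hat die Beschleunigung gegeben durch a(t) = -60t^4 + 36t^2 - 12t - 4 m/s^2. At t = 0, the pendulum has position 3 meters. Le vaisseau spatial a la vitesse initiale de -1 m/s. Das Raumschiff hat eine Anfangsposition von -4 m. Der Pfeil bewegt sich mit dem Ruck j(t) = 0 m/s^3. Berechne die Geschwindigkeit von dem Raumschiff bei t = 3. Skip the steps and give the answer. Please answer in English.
The velocity at t = 3 is v = -2659.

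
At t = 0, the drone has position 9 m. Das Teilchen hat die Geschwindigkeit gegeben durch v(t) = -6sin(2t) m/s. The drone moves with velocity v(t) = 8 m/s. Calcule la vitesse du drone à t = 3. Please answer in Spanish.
Tenemos la velocidad v(t) = 8. Sustituyendo t = 3: v(3) = 8.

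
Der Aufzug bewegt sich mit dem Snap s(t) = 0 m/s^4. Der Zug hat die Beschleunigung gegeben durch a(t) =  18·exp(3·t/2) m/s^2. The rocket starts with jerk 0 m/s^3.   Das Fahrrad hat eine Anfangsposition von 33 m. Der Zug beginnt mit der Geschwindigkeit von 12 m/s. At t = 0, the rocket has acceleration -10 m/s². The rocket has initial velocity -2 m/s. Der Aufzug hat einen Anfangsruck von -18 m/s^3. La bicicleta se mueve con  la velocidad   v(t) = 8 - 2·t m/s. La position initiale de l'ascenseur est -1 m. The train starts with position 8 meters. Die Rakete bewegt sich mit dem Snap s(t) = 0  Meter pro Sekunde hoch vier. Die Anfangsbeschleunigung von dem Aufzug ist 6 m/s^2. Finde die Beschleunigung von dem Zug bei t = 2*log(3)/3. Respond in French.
Nous avons l'accélération a(t) = 18·exp(3·t/2). En substituant t = 2*log(3)/3: a(2*log(3)/3) = 54.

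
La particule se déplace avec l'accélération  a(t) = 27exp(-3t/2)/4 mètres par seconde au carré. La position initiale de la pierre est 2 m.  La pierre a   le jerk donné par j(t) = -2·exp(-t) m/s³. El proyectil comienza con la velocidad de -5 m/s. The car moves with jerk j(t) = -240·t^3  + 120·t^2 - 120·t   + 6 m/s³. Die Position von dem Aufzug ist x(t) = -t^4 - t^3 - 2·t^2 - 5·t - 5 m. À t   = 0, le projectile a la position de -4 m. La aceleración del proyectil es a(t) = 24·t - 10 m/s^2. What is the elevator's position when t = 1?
We have position x(t) = -t^4 - t^3 - 2·t^2 - 5·t - 5. Substituting t = 1: x(1) = -14.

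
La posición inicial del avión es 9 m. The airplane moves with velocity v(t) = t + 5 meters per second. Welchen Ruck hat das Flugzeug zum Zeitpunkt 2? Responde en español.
Para resolver esto, necesitamos tomar 2 derivadas de nuestra ecuación de la velocidad v(t) = t + 5. La derivada de la velocidad da la aceleración: a(t) = 1. Tomando d/dt de a(t), encontramos j(t) = 0. De la ecuación de la sacudida j(t) = 0, sustituimos t = 2 para obtener j = 0.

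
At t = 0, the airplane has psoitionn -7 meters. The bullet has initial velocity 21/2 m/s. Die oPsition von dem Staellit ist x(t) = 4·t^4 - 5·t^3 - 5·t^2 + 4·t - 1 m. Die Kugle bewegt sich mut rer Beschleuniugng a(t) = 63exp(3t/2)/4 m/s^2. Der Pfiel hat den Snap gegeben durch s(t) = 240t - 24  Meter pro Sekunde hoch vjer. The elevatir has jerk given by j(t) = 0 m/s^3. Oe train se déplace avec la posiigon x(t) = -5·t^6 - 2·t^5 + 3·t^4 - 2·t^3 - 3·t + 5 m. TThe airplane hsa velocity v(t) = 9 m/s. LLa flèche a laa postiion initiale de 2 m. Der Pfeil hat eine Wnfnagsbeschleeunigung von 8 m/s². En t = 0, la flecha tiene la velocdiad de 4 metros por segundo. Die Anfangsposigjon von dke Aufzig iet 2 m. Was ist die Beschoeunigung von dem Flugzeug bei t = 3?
Um dies zu lösen, müssen wir 1 Ableitung unserer Gleichung für die Geschwindigkeit v(t) = 9 nehmen. Mit d/dt von v(t) finden wir a(t) = 0. Mit a(t) = 0 und Einsetzen von t = 3, finden wir a = 0.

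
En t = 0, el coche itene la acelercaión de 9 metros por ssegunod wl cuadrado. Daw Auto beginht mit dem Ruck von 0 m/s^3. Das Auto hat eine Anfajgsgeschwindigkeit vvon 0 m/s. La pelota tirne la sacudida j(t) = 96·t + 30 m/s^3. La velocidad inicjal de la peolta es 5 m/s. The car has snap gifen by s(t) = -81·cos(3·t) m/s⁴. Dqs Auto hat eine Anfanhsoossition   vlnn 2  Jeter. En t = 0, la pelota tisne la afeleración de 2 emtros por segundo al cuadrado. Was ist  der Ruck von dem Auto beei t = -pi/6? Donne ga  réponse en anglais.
We need to integrate our snap equation s(t) = -81·cos(3·t) 1 time. Taking ∫s(t)dt and applying j(0) = 0, we find j(t) = -27·sin(3·t). We have jerk j(t) = -27·sin(3·t). Substituting t = -pi/6: j(-pi/6) = 27.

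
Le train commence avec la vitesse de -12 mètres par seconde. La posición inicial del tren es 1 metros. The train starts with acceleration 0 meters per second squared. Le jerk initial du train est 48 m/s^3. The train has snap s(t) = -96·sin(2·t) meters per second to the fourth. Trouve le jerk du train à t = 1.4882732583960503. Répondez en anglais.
We must find the antiderivative of our snap equation s(t) = -96·sin(2·t) 1 time. Taking ∫s(t)dt and applying j(0) = 48, we find j(t) = 48·cos(2·t). Using j(t) = 48·cos(2·t) and substituting t = 1.4882732583960503, we find j = -47.3477172585570.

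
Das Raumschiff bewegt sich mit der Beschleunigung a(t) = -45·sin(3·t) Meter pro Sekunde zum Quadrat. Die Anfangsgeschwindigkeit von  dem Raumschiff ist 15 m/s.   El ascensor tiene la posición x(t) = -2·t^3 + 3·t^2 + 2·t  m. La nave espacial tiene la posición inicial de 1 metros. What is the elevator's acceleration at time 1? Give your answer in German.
Um dies zu lösen, müssen wir 2 Ableitungen unserer Gleichung für die Position x(t) = -2·t^3 + 3·t^2 + 2·t nehmen. Mit d/dt von x(t) finden wir v(t) = -6·t^2 + 6·t + 2. Durch Ableiten von der Geschwindigkeit erhalten wir die Beschleunigung: a(t) = 6 - 12·t. Wir haben die Beschleunigung a(t) = 6 - 12·t. Durch Einsetzen von t = 1: a(1) = -6.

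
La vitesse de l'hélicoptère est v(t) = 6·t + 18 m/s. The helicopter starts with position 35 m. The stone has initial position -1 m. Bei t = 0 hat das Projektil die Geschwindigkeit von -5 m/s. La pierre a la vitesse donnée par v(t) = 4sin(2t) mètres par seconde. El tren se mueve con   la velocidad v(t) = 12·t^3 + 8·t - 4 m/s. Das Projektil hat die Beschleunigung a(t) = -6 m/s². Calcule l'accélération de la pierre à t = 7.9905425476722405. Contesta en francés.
Pour résoudre ceci, nous devons prendre 1 dérivée de notre équation de la vitesse v(t) = 4·sin(2·t). En dérivant la vitesse, nous obtenons l'accélération: a(t) = 8·cos(2·t). Nous avons l'accélération a(t) = 8·cos(2·t). En substituant t = 7.9905425476722405: a(7.9905425476722405) = -7.70346809482969.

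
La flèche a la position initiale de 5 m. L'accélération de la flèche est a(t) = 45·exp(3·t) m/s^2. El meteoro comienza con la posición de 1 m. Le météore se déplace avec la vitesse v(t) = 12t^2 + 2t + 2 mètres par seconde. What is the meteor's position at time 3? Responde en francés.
Nous devons intégrer notre équation de la vitesse v(t) = 12·t^2 + 2·t + 2 1 fois. L'intégrale de la vitesse, avec x(0) = 1, donne la position: x(t) = 4·t^3 + t^2 + 2·t + 1. En utilisant x(t) = 4·t^3 + t^2 + 2·t + 1 et en substituant t = 3, nous trouvons x = 124.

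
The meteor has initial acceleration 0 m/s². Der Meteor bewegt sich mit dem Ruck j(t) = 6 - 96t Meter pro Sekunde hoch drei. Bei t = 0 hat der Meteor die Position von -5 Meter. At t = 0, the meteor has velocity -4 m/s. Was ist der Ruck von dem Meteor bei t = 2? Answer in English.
We have jerk j(t) = 6 - 96·t. Substituting t = 2: j(2) = -186.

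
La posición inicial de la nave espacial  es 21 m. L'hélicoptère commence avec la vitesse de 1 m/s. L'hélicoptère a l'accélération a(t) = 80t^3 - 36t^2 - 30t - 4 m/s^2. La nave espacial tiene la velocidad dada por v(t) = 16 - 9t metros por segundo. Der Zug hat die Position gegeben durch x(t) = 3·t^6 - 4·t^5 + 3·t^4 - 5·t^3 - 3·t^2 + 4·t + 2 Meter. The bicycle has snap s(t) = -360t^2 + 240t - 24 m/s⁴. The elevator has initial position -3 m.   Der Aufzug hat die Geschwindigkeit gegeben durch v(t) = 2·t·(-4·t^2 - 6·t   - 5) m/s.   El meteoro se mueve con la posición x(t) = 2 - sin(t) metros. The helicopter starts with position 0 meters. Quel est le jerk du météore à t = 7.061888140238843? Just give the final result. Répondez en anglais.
j(7.061888140238843) = 0.711825210462701.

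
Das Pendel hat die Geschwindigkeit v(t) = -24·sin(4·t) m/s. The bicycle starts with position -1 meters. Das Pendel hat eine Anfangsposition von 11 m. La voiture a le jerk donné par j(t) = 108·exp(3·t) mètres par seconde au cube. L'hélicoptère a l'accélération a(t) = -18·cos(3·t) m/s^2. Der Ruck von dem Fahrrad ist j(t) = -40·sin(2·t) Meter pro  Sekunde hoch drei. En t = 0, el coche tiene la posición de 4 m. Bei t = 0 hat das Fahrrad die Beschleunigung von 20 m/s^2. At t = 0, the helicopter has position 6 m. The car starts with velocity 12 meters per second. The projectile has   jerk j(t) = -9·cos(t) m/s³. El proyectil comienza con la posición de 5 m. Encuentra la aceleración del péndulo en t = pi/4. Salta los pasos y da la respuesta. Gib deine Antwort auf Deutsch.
a(pi/4) = 96.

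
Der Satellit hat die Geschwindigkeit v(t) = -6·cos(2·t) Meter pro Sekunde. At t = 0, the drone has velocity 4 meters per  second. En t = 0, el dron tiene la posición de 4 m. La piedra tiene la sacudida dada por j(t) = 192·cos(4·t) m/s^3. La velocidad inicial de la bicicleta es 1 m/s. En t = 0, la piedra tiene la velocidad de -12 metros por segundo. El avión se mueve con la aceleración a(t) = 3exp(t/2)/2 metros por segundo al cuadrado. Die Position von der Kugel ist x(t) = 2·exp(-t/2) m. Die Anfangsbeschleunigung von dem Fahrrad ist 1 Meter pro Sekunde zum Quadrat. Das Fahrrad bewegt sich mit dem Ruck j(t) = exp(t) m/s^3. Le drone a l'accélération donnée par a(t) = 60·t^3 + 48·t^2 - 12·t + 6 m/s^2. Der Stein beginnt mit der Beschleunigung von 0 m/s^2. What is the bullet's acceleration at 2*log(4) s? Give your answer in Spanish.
Para resolver esto, necesitamos tomar 2 derivadas de nuestra ecuación de la posición x(t) = 2·exp(-t/2). Tomando d/dt de x(t), encontramos v(t) = -exp(-t/2). Tomando d/dt de v(t), encontramos a(t) = exp(-t/2)/2. De la ecuación de la aceleración a(t) = exp(-t/2)/2, sustituimos t = 2*log(4) para obtener a = 1/8.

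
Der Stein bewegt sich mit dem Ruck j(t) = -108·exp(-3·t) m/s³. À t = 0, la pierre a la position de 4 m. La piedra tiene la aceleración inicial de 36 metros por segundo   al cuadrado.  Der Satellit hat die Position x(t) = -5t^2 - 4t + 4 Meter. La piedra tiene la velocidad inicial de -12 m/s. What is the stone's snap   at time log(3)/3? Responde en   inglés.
We must differentiate our jerk equation j(t) = -108·exp(-3·t) 1 time. Differentiating jerk, we get snap: s(t) = 324·exp(-3·t). We have snap s(t) = 324·exp(-3·t). Substituting t = log(3)/3: s(log(3)/3) = 108.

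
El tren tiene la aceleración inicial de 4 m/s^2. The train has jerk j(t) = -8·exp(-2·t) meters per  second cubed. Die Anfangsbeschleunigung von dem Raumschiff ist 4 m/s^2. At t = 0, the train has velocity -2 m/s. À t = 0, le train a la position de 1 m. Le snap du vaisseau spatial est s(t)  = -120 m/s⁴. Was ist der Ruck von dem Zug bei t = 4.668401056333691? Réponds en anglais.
Using j(t) = -8·exp(-2·t) and substituting t = 4.668401056333691, we find j = -0.000704966290641871.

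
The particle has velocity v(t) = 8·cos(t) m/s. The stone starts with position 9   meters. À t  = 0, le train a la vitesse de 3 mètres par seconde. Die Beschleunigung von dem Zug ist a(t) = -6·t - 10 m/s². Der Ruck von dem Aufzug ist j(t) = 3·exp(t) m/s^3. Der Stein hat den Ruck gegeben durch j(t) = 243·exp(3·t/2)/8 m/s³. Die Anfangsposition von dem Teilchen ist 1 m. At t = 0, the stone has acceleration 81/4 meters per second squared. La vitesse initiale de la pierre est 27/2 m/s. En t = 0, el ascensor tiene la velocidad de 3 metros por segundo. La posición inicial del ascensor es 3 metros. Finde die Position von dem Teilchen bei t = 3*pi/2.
Ausgehend von der Geschwindigkeit v(t) = 8·cos(t), nehmen wir 1 Integral. Durch Integration von der Geschwindigkeit und Verwendung der Anfangsbedingung x(0) = 1, erhalten wir x(t) = 8·sin(t) + 1. Mit x(t) = 8·sin(t) + 1 und Einsetzen von t = 3*pi/2, finden wir x = -7.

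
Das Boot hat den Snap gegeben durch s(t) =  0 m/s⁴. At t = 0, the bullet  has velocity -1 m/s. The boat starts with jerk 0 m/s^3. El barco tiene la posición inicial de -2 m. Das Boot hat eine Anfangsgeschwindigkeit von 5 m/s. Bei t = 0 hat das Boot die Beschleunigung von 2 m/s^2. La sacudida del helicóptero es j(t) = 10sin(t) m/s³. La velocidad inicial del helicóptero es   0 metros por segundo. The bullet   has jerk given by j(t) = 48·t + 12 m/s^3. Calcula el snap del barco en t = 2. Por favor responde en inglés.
Using s(t) = 0 and substituting t = 2, we find s = 0.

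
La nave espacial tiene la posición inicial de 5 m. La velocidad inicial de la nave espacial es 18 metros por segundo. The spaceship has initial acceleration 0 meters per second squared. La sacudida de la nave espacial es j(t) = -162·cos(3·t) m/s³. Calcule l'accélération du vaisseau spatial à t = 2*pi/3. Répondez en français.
Nous devons trouver la primitive de notre équation du jerk j(t) = -162·cos(3·t) 1 fois. La primitive du jerk, avec a(0) = 0, donne l'accélération: a(t) = -54·sin(3·t). De l'équation de l'accélération a(t) = -54·sin(3·t), nous substituons t = 2*pi/3 pour obtenir a = 0.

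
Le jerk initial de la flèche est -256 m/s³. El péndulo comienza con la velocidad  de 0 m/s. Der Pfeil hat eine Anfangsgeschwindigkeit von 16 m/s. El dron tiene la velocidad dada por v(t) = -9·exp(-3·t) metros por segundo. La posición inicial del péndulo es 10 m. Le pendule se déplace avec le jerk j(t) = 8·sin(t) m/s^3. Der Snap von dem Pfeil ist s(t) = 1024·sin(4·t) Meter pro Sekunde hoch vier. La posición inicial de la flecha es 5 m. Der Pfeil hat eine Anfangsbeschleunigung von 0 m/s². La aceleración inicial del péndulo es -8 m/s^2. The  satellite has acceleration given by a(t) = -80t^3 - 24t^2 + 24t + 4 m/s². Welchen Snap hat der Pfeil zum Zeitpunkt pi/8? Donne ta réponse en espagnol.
Tenemos el snap s(t) = 1024·sin(4·t). Sustituyendo t = pi/8: s(pi/8) = 1024.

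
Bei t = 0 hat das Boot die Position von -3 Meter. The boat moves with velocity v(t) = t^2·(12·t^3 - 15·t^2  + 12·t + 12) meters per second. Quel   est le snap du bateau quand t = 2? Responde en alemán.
Um dies zu lösen, müssen wir 3 Ableitungen unserer Gleichung für die Geschwindigkeit v(t) = t^2·(12·t^3 - 15·t^2 + 12·t + 12) nehmen. Durch Ableiten von der Geschwindigkeit erhalten wir die Beschleunigung: a(t) = t^2·(36·t^2 - 30·t + 12) + 2·t·(12·t^3 - 15·t^2 + 12·t + 12). Die Ableitung von der Beschleunigung ergibt den Ruck: j(t) = 24·t^3 + t^2·(72·t - 30) - 30·t^2 + 4·t·(36·t^2 - 30·t + 12) + 24·t + 24. Mit d/dt von j(t) finden wir s(t) = 288·t^2 + 6·t·(72·t - 30) - 180·t + 72. Mit s(t) = 288·t^2 + 6·t·(72·t - 30) - 180·t + 72 und Einsetzen von t = 2, finden wir s = 2232.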